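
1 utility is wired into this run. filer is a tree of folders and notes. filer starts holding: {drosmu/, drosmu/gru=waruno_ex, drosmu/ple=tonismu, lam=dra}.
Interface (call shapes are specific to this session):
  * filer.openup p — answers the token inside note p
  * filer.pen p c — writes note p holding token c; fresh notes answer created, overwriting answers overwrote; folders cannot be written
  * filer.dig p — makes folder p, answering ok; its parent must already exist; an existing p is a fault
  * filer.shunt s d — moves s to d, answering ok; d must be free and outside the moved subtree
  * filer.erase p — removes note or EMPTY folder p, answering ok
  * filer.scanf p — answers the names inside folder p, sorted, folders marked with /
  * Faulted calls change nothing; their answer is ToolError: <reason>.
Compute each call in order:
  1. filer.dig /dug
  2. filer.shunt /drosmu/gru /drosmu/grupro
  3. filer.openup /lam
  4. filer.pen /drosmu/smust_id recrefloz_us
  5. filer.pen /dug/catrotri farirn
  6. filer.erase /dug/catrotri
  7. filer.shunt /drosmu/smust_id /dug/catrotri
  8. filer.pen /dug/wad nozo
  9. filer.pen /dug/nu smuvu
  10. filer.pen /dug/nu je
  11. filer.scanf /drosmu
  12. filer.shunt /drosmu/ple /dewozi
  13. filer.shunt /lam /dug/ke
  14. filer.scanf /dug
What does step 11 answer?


Answer: [grupro, ple]

Derivation:
[in] filer.dig p='/dug'
:: ok
[in] filer.shunt s='/drosmu/gru' d='/drosmu/grupro'
:: ok
[in] filer.openup p='/lam'
:: dra
[in] filer.pen p='/drosmu/smust_id' c='recrefloz_us'
:: created
[in] filer.pen p='/dug/catrotri' c='farirn'
:: created
[in] filer.erase p='/dug/catrotri'
:: ok
[in] filer.shunt s='/drosmu/smust_id' d='/dug/catrotri'
:: ok
[in] filer.pen p='/dug/wad' c='nozo'
:: created
[in] filer.pen p='/dug/nu' c='smuvu'
:: created
[in] filer.pen p='/dug/nu' c='je'
:: overwrote
[in] filer.scanf p='/drosmu'
:: [grupro, ple]
[in] filer.shunt s='/drosmu/ple' d='/dewozi'
:: ok
[in] filer.shunt s='/lam' d='/dug/ke'
:: ok
[in] filer.scanf p='/dug'
:: [catrotri, ke, nu, wad]


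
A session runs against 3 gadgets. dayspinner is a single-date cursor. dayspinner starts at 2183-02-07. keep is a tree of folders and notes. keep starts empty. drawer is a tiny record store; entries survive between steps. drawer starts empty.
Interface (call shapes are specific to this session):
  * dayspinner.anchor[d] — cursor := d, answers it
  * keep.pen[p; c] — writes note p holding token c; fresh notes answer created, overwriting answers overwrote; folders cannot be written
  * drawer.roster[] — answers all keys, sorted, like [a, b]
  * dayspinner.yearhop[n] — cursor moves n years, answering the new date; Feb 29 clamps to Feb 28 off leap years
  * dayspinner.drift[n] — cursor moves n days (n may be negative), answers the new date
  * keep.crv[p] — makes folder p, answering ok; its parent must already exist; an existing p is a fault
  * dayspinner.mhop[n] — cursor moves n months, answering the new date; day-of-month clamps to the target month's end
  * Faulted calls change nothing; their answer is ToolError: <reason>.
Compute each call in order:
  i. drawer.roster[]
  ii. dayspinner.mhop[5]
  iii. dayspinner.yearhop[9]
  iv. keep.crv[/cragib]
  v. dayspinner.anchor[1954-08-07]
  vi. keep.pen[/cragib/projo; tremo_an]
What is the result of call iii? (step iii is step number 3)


>> drawer.roster()
<< []
>> dayspinner.mhop(5)
<< 2183-07-07
>> dayspinner.yearhop(9)
<< 2192-07-07
>> keep.crv(/cragib)
<< ok
>> dayspinner.anchor(1954-08-07)
<< 1954-08-07
>> keep.pen(/cragib/projo, tremo_an)
<< created

Answer: 2192-07-07


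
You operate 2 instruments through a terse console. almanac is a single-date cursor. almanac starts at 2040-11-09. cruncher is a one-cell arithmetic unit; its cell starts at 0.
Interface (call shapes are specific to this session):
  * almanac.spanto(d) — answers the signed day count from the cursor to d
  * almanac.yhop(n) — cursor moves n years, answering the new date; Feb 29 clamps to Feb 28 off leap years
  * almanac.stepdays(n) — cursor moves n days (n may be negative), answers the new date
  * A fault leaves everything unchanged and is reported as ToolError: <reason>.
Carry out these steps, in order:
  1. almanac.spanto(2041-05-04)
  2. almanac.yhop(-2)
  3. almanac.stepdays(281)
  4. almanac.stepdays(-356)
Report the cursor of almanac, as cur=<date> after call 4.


Answer: cur=2038-08-26

Derivation:
Step: almanac.spanto[2041-05-04]
Result: 176
Step: almanac.yhop[-2]
Result: 2038-11-09
Step: almanac.stepdays[281]
Result: 2039-08-17
Step: almanac.stepdays[-356]
Result: 2038-08-26


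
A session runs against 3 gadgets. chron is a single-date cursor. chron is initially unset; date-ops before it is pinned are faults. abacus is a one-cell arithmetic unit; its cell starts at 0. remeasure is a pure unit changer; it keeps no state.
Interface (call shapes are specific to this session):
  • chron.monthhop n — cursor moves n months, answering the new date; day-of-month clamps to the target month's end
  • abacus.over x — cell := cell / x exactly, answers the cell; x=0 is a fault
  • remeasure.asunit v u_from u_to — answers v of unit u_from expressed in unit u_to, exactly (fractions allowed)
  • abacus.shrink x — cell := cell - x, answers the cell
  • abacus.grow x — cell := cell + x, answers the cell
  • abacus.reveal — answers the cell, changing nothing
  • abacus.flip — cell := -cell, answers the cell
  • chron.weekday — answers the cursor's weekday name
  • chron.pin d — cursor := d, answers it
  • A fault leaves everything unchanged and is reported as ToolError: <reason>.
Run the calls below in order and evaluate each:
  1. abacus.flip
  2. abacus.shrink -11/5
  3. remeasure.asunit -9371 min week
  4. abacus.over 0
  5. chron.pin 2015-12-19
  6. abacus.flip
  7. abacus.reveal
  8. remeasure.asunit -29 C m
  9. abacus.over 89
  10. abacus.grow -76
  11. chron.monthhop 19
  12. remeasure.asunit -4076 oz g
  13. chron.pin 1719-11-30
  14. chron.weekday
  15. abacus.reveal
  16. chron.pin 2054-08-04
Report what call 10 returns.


Answer: -33831/445

Derivation:
;; 1. abacus.flip() -> 0
;; 2. abacus.shrink(x='-11/5') -> 11/5
;; 3. remeasure.asunit(v='-9371', u_from='min', u_to='week') -> -9371/10080
;; 4. abacus.over(x='0') -> ToolError: division by zero
;; 5. chron.pin(d='2015-12-19') -> 2015-12-19
;; 6. abacus.flip() -> -11/5
;; 7. abacus.reveal() -> -11/5
;; 8. remeasure.asunit(v='-29', u_from='C', u_to='m') -> ToolError: incompatible units
;; 9. abacus.over(x='89') -> -11/445
;; 10. abacus.grow(x='-76') -> -33831/445
;; 11. chron.monthhop(n='19') -> 2017-07-19
;; 12. remeasure.asunit(v='-4076', u_from='oz', u_to='g') -> -46221062503/400000
;; 13. chron.pin(d='1719-11-30') -> 1719-11-30
;; 14. chron.weekday() -> Thursday
;; 15. abacus.reveal() -> -33831/445
;; 16. chron.pin(d='2054-08-04') -> 2054-08-04


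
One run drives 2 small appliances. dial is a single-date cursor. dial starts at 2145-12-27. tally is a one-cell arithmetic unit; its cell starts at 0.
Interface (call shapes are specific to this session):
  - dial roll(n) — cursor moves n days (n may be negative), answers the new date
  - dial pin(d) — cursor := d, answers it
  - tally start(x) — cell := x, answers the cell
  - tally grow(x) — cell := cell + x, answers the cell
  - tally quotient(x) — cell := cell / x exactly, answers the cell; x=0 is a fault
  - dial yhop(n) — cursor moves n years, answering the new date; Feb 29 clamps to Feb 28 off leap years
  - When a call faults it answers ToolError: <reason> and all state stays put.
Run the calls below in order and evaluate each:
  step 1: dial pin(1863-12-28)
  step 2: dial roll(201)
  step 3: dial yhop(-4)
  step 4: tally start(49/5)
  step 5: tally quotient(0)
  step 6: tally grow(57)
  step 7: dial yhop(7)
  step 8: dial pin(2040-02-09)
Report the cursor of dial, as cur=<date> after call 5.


CALL dial pin[d→1863-12-28]
RET  1863-12-28
CALL dial roll[n→201]
RET  1864-07-16
CALL dial yhop[n→-4]
RET  1860-07-16
CALL tally start[x→49/5]
RET  49/5
CALL tally quotient[x→0]
RET  ToolError: division by zero
CALL tally grow[x→57]
RET  334/5
CALL dial yhop[n→7]
RET  1867-07-16
CALL dial pin[d→2040-02-09]
RET  2040-02-09

Answer: cur=1860-07-16


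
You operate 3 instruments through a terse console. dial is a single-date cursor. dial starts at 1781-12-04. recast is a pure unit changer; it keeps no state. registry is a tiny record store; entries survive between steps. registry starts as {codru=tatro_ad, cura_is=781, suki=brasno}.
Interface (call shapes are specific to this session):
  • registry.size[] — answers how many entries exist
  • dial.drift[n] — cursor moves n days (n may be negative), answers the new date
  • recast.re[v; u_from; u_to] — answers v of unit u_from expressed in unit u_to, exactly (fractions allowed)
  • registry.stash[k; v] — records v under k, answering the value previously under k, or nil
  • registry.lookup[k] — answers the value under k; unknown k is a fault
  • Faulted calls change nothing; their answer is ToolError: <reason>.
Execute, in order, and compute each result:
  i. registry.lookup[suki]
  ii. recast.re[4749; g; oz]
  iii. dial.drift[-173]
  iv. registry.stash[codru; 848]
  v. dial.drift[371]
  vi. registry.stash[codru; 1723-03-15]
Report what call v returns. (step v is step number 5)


Answer: 1782-06-20

Derivation:
>> lookup(suki)
<< brasno
>> re(4749, g, oz)
<< 7598400000/45359237
>> drift(-173)
<< 1781-06-14
>> stash(codru, 848)
<< tatro_ad
>> drift(371)
<< 1782-06-20
>> stash(codru, 1723-03-15)
<< 848


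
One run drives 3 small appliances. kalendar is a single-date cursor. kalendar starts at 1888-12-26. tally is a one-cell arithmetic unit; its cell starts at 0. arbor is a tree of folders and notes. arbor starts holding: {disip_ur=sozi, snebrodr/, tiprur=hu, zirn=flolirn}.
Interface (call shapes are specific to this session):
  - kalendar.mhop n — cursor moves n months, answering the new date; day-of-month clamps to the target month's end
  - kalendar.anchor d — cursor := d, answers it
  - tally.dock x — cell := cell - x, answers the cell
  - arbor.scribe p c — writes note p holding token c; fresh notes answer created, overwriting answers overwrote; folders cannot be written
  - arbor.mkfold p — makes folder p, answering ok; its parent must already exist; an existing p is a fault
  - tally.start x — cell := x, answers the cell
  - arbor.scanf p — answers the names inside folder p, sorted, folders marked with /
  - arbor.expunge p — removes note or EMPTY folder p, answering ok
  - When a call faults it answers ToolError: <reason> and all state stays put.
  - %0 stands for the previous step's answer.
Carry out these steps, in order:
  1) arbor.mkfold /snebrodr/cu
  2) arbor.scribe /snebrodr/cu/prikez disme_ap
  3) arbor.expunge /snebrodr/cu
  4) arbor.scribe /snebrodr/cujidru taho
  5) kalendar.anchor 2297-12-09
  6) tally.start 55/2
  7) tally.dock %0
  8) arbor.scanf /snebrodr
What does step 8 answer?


;; mkfold(/snebrodr/cu) == ok
;; scribe(/snebrodr/cu/prikez, disme_ap) == created
;; expunge(/snebrodr/cu) == ToolError: not empty
;; scribe(/snebrodr/cujidru, taho) == created
;; anchor(2297-12-09) == 2297-12-09
;; start(55/2) == 55/2
;; dock(%0) == 0
;; scanf(/snebrodr) == [cu/, cujidru]

Answer: [cu/, cujidru]


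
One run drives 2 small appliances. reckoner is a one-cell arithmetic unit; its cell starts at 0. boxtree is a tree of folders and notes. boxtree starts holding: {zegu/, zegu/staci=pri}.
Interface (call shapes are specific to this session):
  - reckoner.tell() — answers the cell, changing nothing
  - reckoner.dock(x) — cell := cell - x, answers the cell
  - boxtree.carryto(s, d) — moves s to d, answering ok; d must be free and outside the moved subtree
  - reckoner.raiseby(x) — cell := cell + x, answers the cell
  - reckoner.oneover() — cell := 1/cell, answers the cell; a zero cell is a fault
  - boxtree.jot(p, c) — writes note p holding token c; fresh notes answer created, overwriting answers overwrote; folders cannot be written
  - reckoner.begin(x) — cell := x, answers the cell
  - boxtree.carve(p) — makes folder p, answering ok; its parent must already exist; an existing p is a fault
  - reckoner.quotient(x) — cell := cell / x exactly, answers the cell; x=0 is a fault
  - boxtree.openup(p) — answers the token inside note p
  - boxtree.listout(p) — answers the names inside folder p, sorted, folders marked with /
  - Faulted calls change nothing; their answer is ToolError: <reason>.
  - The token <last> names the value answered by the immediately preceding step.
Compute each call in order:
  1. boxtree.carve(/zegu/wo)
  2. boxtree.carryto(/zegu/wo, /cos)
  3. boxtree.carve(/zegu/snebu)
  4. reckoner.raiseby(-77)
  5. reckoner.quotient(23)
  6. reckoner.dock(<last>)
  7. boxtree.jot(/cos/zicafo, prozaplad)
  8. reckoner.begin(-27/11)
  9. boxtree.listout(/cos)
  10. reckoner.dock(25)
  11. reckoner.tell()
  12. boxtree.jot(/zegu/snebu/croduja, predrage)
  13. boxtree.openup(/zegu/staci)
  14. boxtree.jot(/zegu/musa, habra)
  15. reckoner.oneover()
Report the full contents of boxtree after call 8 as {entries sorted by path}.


Answer: {cos/, cos/zicafo=prozaplad, zegu/, zegu/snebu/, zegu/staci=pri}

Derivation:
→ boxtree.carve(p='/zegu/wo')
← ok
→ boxtree.carryto(s='/zegu/wo', d='/cos')
← ok
→ boxtree.carve(p='/zegu/snebu')
← ok
→ reckoner.raiseby(x='-77')
← -77
→ reckoner.quotient(x='23')
← -77/23
→ reckoner.dock(x='<last>')
← 0
→ boxtree.jot(p='/cos/zicafo', c='prozaplad')
← created
→ reckoner.begin(x='-27/11')
← -27/11
→ boxtree.listout(p='/cos')
← [zicafo]
→ reckoner.dock(x='25')
← -302/11
→ reckoner.tell()
← -302/11
→ boxtree.jot(p='/zegu/snebu/croduja', c='predrage')
← created
→ boxtree.openup(p='/zegu/staci')
← pri
→ boxtree.jot(p='/zegu/musa', c='habra')
← created
→ reckoner.oneover()
← -11/302


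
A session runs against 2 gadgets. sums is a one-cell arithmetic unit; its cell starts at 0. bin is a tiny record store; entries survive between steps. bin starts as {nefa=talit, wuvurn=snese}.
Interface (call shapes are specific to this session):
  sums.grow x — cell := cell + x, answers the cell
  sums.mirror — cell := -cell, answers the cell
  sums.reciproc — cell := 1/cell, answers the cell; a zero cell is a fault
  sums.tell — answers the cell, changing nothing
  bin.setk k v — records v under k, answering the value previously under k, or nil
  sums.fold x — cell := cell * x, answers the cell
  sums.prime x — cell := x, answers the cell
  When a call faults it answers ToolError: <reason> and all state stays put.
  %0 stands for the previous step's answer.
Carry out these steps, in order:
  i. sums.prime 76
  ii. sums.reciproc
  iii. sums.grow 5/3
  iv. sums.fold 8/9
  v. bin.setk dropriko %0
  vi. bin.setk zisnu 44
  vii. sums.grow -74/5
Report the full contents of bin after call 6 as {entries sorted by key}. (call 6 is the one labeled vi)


==> sums.prime(x→76)
<== 76
==> sums.reciproc()
<== 1/76
==> sums.grow(x→5/3)
<== 383/228
==> sums.fold(x→8/9)
<== 766/513
==> bin.setk(k→dropriko, v→%0)
<== nil
==> bin.setk(k→zisnu, v→44)
<== nil
==> sums.grow(x→-74/5)
<== -34132/2565

Answer: {dropriko=766/513, nefa=talit, wuvurn=snese, zisnu=44}


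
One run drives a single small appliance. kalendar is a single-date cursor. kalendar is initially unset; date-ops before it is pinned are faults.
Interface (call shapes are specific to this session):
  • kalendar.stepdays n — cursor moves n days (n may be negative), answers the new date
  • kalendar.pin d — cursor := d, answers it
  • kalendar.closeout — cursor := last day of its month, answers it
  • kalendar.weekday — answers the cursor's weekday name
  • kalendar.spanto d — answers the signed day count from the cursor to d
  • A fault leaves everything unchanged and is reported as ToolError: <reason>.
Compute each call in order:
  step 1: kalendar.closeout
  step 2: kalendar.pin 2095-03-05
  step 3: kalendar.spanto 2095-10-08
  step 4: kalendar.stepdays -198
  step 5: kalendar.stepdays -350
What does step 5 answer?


CALL kalendar.closeout[]
RET  ToolError: no date set
CALL kalendar.pin[d: 2095-03-05]
RET  2095-03-05
CALL kalendar.spanto[d: 2095-10-08]
RET  217
CALL kalendar.stepdays[n: -198]
RET  2094-08-19
CALL kalendar.stepdays[n: -350]
RET  2093-09-03

Answer: 2093-09-03


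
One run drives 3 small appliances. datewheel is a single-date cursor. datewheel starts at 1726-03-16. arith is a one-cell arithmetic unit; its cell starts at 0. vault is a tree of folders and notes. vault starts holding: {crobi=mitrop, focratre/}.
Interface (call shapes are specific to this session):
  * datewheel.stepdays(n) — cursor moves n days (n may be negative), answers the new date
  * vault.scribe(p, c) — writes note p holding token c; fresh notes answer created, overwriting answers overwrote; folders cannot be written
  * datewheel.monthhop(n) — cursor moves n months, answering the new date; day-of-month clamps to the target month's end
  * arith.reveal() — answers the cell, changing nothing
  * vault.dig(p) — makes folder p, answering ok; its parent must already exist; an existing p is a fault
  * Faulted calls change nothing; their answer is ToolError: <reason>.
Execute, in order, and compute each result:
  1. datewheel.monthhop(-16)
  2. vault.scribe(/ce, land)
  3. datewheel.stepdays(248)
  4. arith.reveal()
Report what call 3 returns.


// datewheel.monthhop(n: -16) ~> 1724-11-16
// vault.scribe(p: /ce, c: land) ~> created
// datewheel.stepdays(n: 248) ~> 1725-07-22
// arith.reveal() ~> 0

Answer: 1725-07-22


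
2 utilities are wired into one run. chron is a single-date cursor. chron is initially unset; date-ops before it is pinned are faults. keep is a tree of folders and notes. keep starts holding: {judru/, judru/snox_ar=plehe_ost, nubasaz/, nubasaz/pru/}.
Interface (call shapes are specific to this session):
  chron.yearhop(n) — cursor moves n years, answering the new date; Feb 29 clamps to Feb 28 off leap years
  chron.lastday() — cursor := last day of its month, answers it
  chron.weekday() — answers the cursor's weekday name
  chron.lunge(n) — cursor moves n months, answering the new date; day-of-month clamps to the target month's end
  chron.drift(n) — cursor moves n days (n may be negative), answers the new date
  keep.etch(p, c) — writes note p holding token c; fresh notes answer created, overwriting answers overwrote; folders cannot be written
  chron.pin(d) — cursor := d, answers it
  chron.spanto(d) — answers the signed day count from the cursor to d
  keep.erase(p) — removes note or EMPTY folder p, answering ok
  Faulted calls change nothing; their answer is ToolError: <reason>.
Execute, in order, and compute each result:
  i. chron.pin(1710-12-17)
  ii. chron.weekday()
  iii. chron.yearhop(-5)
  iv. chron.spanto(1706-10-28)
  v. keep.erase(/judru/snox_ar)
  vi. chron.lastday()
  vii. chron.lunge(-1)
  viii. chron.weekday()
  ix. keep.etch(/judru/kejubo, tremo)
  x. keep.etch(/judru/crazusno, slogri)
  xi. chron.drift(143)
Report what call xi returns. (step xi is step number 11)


Answer: 1706-04-22

Derivation:
Step: chron.pin[1710-12-17]
Result: 1710-12-17
Step: chron.weekday[]
Result: Wednesday
Step: chron.yearhop[-5]
Result: 1705-12-17
Step: chron.spanto[1706-10-28]
Result: 315
Step: keep.erase[/judru/snox_ar]
Result: ok
Step: chron.lastday[]
Result: 1705-12-31
Step: chron.lunge[-1]
Result: 1705-11-30
Step: chron.weekday[]
Result: Monday
Step: keep.etch[/judru/kejubo; tremo]
Result: created
Step: keep.etch[/judru/crazusno; slogri]
Result: created
Step: chron.drift[143]
Result: 1706-04-22


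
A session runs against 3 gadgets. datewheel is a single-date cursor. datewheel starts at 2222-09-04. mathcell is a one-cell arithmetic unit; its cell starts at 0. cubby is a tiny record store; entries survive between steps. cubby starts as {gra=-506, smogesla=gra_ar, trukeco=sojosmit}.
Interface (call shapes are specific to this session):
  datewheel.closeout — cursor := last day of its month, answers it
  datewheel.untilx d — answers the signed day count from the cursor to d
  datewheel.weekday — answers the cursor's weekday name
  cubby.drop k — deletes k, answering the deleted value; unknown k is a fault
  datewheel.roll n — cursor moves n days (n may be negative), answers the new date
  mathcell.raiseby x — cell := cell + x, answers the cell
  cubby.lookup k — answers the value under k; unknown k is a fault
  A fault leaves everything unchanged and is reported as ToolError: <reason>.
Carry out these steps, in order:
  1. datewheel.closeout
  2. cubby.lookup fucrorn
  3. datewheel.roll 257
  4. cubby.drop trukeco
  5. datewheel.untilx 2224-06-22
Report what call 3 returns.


Answer: 2223-06-14

Derivation:
;; 1. datewheel.closeout() ~> 2222-09-30
;; 2. cubby.lookup(k=fucrorn) ~> ToolError: no such key fucrorn
;; 3. datewheel.roll(n=257) ~> 2223-06-14
;; 4. cubby.drop(k=trukeco) ~> sojosmit
;; 5. datewheel.untilx(d=2224-06-22) ~> 374


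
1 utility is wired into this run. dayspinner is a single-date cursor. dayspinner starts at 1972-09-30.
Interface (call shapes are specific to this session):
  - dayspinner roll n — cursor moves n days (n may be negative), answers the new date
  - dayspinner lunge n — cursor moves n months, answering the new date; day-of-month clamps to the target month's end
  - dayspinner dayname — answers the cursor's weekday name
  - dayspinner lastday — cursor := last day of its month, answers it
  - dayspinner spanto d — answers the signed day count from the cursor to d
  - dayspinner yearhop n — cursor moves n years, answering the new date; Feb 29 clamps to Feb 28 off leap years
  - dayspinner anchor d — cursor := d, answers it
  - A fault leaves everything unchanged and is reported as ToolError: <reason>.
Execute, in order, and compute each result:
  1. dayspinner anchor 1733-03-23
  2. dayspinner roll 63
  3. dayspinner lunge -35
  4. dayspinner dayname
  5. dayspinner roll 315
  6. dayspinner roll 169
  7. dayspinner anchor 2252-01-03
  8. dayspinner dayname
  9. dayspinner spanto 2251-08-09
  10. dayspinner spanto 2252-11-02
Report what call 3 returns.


Answer: 1730-06-25

Derivation:
==> dayspinner anchor(d=1733-03-23)
<== 1733-03-23
==> dayspinner roll(n=63)
<== 1733-05-25
==> dayspinner lunge(n=-35)
<== 1730-06-25
==> dayspinner dayname()
<== Sunday
==> dayspinner roll(n=315)
<== 1731-05-06
==> dayspinner roll(n=169)
<== 1731-10-22
==> dayspinner anchor(d=2252-01-03)
<== 2252-01-03
==> dayspinner dayname()
<== Saturday
==> dayspinner spanto(d=2251-08-09)
<== -147
==> dayspinner spanto(d=2252-11-02)
<== 304


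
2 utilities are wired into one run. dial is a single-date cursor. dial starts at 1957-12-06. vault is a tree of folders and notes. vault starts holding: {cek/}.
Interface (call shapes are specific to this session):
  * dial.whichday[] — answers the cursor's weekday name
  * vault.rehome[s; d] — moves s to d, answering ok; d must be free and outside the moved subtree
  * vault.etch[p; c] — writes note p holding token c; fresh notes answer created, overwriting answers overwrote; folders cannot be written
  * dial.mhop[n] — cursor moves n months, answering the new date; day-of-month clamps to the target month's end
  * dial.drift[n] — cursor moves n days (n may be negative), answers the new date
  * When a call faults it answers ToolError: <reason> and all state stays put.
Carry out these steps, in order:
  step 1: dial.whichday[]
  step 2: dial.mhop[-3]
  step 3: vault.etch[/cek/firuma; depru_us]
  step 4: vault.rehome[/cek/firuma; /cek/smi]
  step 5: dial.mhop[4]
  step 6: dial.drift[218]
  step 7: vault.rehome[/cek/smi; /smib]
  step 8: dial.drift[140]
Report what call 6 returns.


Answer: 1958-08-12

Derivation:
# whichday() == Friday
# mhop(n=-3) == 1957-09-06
# etch(p=/cek/firuma, c=depru_us) == created
# rehome(s=/cek/firuma, d=/cek/smi) == ok
# mhop(n=4) == 1958-01-06
# drift(n=218) == 1958-08-12
# rehome(s=/cek/smi, d=/smib) == ok
# drift(n=140) == 1958-12-30


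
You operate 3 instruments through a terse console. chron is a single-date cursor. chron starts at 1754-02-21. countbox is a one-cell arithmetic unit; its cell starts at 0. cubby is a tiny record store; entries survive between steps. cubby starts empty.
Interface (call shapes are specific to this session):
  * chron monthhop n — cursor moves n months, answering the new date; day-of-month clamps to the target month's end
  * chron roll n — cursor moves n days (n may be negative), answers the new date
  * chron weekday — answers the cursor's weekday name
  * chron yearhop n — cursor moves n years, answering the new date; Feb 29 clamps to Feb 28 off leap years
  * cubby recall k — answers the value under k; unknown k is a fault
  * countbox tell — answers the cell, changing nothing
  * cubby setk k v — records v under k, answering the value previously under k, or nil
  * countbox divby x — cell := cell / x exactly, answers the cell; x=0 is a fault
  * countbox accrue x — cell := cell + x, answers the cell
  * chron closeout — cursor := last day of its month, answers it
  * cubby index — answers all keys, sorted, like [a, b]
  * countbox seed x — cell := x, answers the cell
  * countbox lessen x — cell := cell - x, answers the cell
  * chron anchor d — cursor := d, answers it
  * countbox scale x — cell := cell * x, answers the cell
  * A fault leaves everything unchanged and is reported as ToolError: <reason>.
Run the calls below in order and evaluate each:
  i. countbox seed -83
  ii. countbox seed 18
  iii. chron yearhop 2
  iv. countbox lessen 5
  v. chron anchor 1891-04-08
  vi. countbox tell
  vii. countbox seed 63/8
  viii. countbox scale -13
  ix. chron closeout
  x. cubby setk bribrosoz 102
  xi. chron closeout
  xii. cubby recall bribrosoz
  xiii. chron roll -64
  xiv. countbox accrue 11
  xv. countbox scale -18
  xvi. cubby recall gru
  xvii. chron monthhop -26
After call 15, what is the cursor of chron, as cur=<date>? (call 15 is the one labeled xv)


I run countbox seed using x: -83: -83.
I call countbox seed using x: 18, which returns 18.
Calling chron yearhop using n: 2, and get 1756-02-21.
I invoke countbox lessen using x: 5, → 13.
I call chron anchor using d: 1891-04-08, which returns 1891-04-08.
I call countbox tell(), and observe 13.
Next I call countbox seed using x: 63/8, → 63/8.
Calling countbox scale using x: -13, which returns -819/8.
I run chron closeout(), which returns 1891-04-30.
Now I run cubby setk using k: bribrosoz, v: 102, yielding nil.
Next I call chron closeout(), and see 1891-04-30.
Calling cubby recall using k: bribrosoz, → 102.
I use chron roll using n: -64, and observe 1891-02-25.
I invoke countbox accrue using x: 11, yielding -731/8.
I call countbox scale using x: -18, giving 6579/4.
Calling cubby recall using k: gru, → ToolError: no such key gru.
Then chron monthhop using n: -26, and get 1888-12-25.

Answer: cur=1891-02-25


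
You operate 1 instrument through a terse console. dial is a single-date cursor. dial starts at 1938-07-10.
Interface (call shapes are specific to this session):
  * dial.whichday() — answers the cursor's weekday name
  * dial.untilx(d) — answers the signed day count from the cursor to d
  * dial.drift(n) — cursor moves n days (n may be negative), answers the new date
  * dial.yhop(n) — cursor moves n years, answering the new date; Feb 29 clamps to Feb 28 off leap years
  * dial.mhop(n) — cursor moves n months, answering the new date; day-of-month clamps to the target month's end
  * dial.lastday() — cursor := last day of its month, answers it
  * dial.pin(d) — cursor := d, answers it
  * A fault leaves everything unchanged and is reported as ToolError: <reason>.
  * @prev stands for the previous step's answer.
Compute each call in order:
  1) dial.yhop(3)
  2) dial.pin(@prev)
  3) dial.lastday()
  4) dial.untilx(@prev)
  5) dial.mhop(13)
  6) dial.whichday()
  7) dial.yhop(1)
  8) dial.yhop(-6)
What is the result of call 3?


! 1. dial.yhop(n=3) => 1941-07-10
! 2. dial.pin(d=@prev) => 1941-07-10
! 3. dial.lastday() => 1941-07-31
! 4. dial.untilx(d=@prev) => 0
! 5. dial.mhop(n=13) => 1942-08-31
! 6. dial.whichday() => Monday
! 7. dial.yhop(n=1) => 1943-08-31
! 8. dial.yhop(n=-6) => 1937-08-31

Answer: 1941-07-31


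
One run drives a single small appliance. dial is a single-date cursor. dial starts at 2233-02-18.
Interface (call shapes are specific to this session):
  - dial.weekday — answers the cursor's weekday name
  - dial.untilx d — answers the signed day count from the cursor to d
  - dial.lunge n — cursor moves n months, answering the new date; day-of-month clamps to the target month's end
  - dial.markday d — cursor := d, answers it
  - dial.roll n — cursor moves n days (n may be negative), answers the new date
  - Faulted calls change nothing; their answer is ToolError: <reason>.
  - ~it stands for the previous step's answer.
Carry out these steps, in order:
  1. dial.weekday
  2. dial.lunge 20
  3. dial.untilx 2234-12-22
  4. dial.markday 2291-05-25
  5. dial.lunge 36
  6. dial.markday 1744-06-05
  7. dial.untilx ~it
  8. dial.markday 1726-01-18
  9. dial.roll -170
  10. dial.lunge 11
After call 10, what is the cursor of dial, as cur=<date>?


Answer: cur=1726-07-01

Derivation:
# 1. dial.weekday() => Monday
# 2. dial.lunge(n→20) => 2234-10-18
# 3. dial.untilx(d→2234-12-22) => 65
# 4. dial.markday(d→2291-05-25) => 2291-05-25
# 5. dial.lunge(n→36) => 2294-05-25
# 6. dial.markday(d→1744-06-05) => 1744-06-05
# 7. dial.untilx(d→~it) => 0
# 8. dial.markday(d→1726-01-18) => 1726-01-18
# 9. dial.roll(n→-170) => 1725-08-01
# 10. dial.lunge(n→11) => 1726-07-01


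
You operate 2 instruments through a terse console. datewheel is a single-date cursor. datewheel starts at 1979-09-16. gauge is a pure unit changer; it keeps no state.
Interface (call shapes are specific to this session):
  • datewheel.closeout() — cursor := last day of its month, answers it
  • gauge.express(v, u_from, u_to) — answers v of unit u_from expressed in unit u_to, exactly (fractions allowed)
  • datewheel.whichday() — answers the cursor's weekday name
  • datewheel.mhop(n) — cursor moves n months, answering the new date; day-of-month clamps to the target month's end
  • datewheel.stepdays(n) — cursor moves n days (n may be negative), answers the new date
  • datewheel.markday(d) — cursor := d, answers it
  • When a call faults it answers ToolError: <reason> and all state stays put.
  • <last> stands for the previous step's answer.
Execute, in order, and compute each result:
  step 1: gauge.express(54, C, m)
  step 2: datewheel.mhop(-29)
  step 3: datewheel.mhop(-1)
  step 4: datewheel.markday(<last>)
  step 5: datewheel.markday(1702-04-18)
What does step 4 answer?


I call gauge.express using v='54', u_from='C', u_to='m', and get ToolError: incompatible units.
Now I run datewheel.mhop using n='-29': 1977-04-16.
I run datewheel.mhop using n='-1': 1977-03-16.
Then datewheel.markday using d='<last>', — result: 1977-03-16.
I invoke datewheel.markday using d='1702-04-18', → 1702-04-18.

Answer: 1977-03-16


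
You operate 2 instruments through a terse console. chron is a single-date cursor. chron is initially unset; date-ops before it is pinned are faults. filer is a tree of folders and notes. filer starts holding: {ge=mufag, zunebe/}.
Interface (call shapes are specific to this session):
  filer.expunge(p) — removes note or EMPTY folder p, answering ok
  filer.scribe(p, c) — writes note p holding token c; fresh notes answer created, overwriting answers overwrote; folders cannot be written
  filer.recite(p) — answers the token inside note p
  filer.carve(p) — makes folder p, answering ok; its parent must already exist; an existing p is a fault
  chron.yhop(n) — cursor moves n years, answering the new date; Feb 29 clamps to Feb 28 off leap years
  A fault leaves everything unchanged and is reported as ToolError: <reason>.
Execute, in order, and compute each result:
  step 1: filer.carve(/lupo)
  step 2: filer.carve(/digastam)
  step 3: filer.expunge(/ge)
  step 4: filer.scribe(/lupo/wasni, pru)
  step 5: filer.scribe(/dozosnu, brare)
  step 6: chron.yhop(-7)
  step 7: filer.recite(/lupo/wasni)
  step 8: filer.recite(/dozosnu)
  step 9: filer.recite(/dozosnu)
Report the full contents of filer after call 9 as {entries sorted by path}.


Answer: {digastam/, dozosnu=brare, lupo/, lupo/wasni=pru, zunebe/}

Derivation:
Step: filer.carve[/lupo]
Result: ok
Step: filer.carve[/digastam]
Result: ok
Step: filer.expunge[/ge]
Result: ok
Step: filer.scribe[/lupo/wasni; pru]
Result: created
Step: filer.scribe[/dozosnu; brare]
Result: created
Step: chron.yhop[-7]
Result: ToolError: no date set
Step: filer.recite[/lupo/wasni]
Result: pru
Step: filer.recite[/dozosnu]
Result: brare
Step: filer.recite[/dozosnu]
Result: brare


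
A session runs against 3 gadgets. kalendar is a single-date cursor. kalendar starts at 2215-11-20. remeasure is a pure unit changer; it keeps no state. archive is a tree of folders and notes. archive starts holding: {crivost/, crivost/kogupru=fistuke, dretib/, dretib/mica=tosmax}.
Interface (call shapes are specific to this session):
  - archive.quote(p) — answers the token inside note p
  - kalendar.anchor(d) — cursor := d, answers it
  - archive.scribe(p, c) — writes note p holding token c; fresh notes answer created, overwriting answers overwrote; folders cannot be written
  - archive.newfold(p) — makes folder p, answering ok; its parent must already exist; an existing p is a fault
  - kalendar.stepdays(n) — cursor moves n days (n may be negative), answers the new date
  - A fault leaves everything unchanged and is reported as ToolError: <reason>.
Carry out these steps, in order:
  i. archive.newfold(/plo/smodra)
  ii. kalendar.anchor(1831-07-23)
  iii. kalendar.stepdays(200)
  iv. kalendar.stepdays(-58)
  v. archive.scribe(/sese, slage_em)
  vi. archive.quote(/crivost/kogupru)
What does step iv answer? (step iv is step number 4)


Next I call archive.newfold passing p: /plo/smodra, which returns ToolError: no parent.
I run kalendar.anchor passing d: 1831-07-23, → 1831-07-23.
Using kalendar.stepdays passing n: 200, and observe 1832-02-08.
I call kalendar.stepdays passing n: -58, giving 1831-12-12.
I use archive.scribe passing p: /sese, c: slage_em, — result: created.
Invoking archive.quote passing p: /crivost/kogupru, which returns fistuke.

Answer: 1831-12-12


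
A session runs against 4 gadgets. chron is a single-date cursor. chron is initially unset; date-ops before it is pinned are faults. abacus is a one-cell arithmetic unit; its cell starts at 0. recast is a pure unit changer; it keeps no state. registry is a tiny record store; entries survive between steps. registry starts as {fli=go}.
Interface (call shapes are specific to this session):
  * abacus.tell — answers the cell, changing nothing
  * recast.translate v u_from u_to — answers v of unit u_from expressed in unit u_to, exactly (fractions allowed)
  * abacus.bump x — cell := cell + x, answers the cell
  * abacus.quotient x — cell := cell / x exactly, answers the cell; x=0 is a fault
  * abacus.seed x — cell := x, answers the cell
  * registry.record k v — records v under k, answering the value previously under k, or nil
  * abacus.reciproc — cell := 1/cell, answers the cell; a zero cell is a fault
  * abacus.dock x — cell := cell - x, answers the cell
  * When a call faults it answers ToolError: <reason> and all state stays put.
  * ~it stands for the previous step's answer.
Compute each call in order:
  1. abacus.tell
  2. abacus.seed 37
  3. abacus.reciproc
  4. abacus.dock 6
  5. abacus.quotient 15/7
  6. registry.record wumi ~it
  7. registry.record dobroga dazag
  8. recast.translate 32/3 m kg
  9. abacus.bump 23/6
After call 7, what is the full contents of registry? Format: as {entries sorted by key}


Act: abacus.tell[]
Obs: 0
Act: abacus.seed[x→37]
Obs: 37
Act: abacus.reciproc[]
Obs: 1/37
Act: abacus.dock[x→6]
Obs: -221/37
Act: abacus.quotient[x→15/7]
Obs: -1547/555
Act: registry.record[k→wumi; v→~it]
Obs: nil
Act: registry.record[k→dobroga; v→dazag]
Obs: nil
Act: recast.translate[v→32/3; u_from→m; u_to→kg]
Obs: ToolError: incompatible units
Act: abacus.bump[x→23/6]
Obs: 387/370

Answer: {dobroga=dazag, fli=go, wumi=-1547/555}


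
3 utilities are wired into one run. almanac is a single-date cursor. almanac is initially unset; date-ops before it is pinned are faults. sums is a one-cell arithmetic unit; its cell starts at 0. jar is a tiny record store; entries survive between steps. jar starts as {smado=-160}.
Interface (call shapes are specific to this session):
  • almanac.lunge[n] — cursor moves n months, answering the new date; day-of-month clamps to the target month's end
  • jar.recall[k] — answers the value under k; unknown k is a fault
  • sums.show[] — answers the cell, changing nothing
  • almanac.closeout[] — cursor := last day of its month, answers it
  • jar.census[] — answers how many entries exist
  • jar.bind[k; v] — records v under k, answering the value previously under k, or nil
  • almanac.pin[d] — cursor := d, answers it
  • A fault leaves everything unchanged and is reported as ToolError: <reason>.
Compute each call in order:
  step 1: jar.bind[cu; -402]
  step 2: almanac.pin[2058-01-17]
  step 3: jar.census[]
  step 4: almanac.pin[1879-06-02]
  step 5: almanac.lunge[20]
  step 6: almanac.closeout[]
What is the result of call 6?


Answer: 1881-02-28

Derivation:
Next I call jar.bind with cu, -402, — result: nil.
I call almanac.pin with 2058-01-17, → 2058-01-17.
I run jar.census, — result: 2.
Calling almanac.pin with 1879-06-02, yielding 1879-06-02.
Calling almanac.lunge with 20, giving 1881-02-02.
Next I call almanac.closeout(), giving 1881-02-28.


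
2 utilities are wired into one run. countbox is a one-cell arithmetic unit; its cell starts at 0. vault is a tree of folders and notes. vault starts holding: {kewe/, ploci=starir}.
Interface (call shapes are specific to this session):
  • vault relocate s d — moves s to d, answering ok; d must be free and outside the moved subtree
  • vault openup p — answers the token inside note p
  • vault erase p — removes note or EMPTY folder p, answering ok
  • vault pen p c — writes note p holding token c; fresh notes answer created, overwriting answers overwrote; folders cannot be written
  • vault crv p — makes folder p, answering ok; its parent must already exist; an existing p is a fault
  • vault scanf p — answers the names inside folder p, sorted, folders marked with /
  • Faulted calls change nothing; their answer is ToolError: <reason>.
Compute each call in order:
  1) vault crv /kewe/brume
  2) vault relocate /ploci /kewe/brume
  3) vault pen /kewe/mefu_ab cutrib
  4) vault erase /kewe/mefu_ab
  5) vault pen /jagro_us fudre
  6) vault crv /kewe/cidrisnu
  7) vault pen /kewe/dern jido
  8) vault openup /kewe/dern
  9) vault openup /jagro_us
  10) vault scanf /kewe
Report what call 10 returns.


==> vault crv(p='/kewe/brume')
<== ok
==> vault relocate(s='/ploci', d='/kewe/brume')
<== ToolError: exists
==> vault pen(p='/kewe/mefu_ab', c='cutrib')
<== created
==> vault erase(p='/kewe/mefu_ab')
<== ok
==> vault pen(p='/jagro_us', c='fudre')
<== created
==> vault crv(p='/kewe/cidrisnu')
<== ok
==> vault pen(p='/kewe/dern', c='jido')
<== created
==> vault openup(p='/kewe/dern')
<== jido
==> vault openup(p='/jagro_us')
<== fudre
==> vault scanf(p='/kewe')
<== [brume/, cidrisnu/, dern]

Answer: [brume/, cidrisnu/, dern]


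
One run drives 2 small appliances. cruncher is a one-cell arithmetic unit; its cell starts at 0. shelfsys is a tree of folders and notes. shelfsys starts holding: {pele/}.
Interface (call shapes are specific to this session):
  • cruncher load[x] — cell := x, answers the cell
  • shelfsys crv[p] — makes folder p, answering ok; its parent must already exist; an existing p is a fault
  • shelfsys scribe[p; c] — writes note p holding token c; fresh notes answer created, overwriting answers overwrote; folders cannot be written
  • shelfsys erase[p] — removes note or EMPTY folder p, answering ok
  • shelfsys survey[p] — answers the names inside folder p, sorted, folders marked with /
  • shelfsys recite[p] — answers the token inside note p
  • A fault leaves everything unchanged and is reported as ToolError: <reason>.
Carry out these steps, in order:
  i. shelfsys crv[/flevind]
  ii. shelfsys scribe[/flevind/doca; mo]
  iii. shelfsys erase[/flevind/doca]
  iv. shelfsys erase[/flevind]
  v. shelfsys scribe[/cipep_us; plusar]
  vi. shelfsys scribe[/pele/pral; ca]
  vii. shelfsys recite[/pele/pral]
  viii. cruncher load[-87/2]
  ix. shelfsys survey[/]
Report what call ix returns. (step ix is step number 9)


% shelfsys crv /flevind
[out] ok
% shelfsys scribe /flevind/doca mo
[out] created
% shelfsys erase /flevind/doca
[out] ok
% shelfsys erase /flevind
[out] ok
% shelfsys scribe /cipep_us plusar
[out] created
% shelfsys scribe /pele/pral ca
[out] created
% shelfsys recite /pele/pral
[out] ca
% cruncher load -87/2
[out] -87/2
% shelfsys survey /
[out] [cipep_us, pele/]

Answer: [cipep_us, pele/]
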